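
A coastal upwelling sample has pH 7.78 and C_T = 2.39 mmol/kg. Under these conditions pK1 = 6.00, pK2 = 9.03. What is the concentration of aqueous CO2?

α₀ = 1 / (1 + K1/[H⁺] + K1K2/[H⁺]²) = 1 / (1 + 10^+1.78 + 10^+0.53)
   = 1 / (1 + 60.256 + 3.3884) = 1/64.644 = 0.01547
[CO2*] = α₀ × DIC = 0.01547 × 2.39 = 0.0370 mmol/kg

[CO2*] = 0.0370 mmol/kg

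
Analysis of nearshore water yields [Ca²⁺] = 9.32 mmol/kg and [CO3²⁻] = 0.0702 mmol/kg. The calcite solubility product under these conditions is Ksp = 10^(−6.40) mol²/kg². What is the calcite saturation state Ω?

Ksp = 10^(−6.40) = 3.981×10^-7
Ω = [Ca²⁺][CO3²⁻]/Ksp = (9.32×10^-3)(0.0702×10^-3) / 3.981×10^-7 = 1.64

Ω = 1.64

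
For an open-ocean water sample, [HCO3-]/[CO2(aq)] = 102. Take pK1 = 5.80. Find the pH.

pH = 7.81

From K1 = [H⁺][HCO3-]/[CO2(aq)]:  pH = pK1 + log₁₀([HCO3-]/[CO2(aq)])
log₁₀(102) = +2.009
pH = 5.80 + (+2.009) = 7.81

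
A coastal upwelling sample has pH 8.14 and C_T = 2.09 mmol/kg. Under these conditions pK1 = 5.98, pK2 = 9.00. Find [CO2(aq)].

[CO2*] = 12.6 μmol/kg

α₀ = 1 / (1 + K1/[H⁺] + K1K2/[H⁺]²) = 1 / (1 + 10^+2.16 + 10^+1.30)
   = 1 / (1 + 144.54 + 19.953) = 1/165.50 = 0.006042
[CO2*] = α₀ × DIC = 0.006042 × 2.09 = 0.0126 mmol/kg = 12.6 μmol/kg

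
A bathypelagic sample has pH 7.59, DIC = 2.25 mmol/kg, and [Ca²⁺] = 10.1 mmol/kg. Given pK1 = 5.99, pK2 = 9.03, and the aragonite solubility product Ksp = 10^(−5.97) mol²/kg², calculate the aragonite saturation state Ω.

α₂ = 1 / (1 + [H⁺]/K2 + [H⁺]²/(K1K2)) = 1 / (1 + 10^+1.44 + 10^-0.16)
   = 1 / (1 + 27.542 + 0.69183) = 1/29.234 = 0.03421
[CO3²⁻] = α₂ × DIC = 0.03421 × 2.25 = 0.07696 mmol/kg
Ksp = 10^(−5.97) = 1.072×10^-6
Ω = [Ca²⁺][CO3²⁻]/Ksp = (10.1×10^-3)(7.696×10^-5) / 1.072×10^-6 = 0.725

Ω = 0.725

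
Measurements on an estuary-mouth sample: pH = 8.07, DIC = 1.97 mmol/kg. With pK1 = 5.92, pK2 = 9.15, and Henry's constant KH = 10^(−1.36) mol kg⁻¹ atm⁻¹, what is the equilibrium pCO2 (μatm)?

α₀ = 1 / (1 + K1/[H⁺] + K1K2/[H⁺]²) = 1 / (1 + 10^+2.15 + 10^+1.07)
   = 1 / (1 + 141.25 + 11.749) = 1/154.00 = 0.006493
[CO2*] = α₀ × DIC = 0.006493 × 1.97 = 0.01279 mmol/kg = 12.79 μmol/kg
pCO2 = [CO2*]/KH = 1.279×10^-5 / 4.365×10^-2 = 293 μatm

pCO2 = 293 μatm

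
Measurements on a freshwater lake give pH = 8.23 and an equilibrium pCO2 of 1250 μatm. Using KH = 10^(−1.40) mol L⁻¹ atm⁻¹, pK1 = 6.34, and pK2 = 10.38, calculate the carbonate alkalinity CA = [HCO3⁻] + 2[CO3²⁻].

[CO2*] = KH · pCO2 = 10^(−1.40) × 1250×10^-6 = 4.976×10^-5 mol/L
α₀ = 1/(1 + K1/[H⁺] + K1K2/[H⁺]²) = 1/(1 + 10^+1.89 + 10^-0.26) = 0.01263
DIC = [CO2*]/α₀ = 4.976×10^-5 / 0.01263 = 3.940 mmol/L
CA = (α₁ + 2α₂)·DIC = (0.9804 + 2×0.006941) × 3.940 = 3.92 mmol/L

CA = 3.92 mmol/L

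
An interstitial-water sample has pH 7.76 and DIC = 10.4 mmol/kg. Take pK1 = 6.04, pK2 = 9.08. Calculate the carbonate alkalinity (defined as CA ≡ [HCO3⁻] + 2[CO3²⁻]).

CA = [HCO3⁻] + 2[CO3²⁻] = (α₁ + 2α₂)·DIC
At pH 7.76: [H⁺]/K1 = 10^-1.72 = 0.019055, K2/[H⁺] = 10^-1.32 = 0.047863
α₁ = 1/(1 + 0.019055 + 0.047863) = 1/1.0669 = 0.9373; α₂ = α₁·K2/[H⁺] = 0.04486
α₁ + 2α₂ = 1.0270
CA = 1.0270 × 10.4 = 10.7 mmol/kg

CA = 10.7 mmol/kg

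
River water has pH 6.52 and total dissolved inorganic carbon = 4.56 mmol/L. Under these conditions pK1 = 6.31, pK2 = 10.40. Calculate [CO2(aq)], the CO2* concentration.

[CO2*] = 1.74 mmol/L

α₀ = 1 / (1 + K1/[H⁺] + K1K2/[H⁺]²) = 1 / (1 + 10^+0.21 + 10^-3.67)
   = 1 / (1 + 1.6218 + 0.00021380) = 1/2.6220 = 0.3814
[CO2*] = α₀ × DIC = 0.3814 × 4.56 = 1.74 mmol/L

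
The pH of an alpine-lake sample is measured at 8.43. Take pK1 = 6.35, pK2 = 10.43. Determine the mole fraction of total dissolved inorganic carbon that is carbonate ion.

α₂ = 0.00982

α₂ = 1 / (1 + [H⁺]/K2 + [H⁺]²/(K1K2)) = 1 / (1 + 10^+2.00 + 10^-0.08)
   = 1 / (1 + 100.00 + 0.83176) = 1/101.83 = 0.009820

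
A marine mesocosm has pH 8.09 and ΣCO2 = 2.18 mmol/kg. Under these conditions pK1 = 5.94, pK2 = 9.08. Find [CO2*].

[CO2*] = 13.9 μmol/kg

α₀ = 1 / (1 + K1/[H⁺] + K1K2/[H⁺]²) = 1 / (1 + 10^+2.15 + 10^+1.16)
   = 1 / (1 + 141.25 + 14.454) = 1/156.71 = 0.006381
[CO2*] = α₀ × DIC = 0.006381 × 2.18 = 0.0139 mmol/kg = 13.9 μmol/kg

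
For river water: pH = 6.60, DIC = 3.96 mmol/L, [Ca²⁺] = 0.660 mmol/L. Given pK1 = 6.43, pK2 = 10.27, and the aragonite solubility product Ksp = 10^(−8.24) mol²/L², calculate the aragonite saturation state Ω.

Ω = 0.0579

α₂ = 1 / (1 + [H⁺]/K2 + [H⁺]²/(K1K2)) = 1 / (1 + 10^+3.67 + 10^+3.50)
   = 1 / (1 + 4677.4 + 3162.3) = 1/7840.6 = 0.0001275
[CO3²⁻] = α₂ × DIC = 0.0001275 × 3.96 = 0.0005051 mmol/L = 0.5051 μmol/L
Ksp = 10^(−8.24) = 5.754×10^-9
Ω = [Ca²⁺][CO3²⁻]/Ksp = (0.660×10^-3)(5.051×10^-7) / 5.754×10^-9 = 0.0579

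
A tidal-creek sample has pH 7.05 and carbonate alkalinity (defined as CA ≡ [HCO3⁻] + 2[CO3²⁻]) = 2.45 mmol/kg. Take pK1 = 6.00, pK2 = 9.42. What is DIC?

DIC = 2.66 mmol/kg

CA = [HCO3⁻] + 2[CO3²⁻] = (α₁ + 2α₂)·DIC
At pH 7.05: [H⁺]/K1 = 10^-1.05 = 0.089125, K2/[H⁺] = 10^-2.37 = 0.0042658
α₁ = 1/(1 + 0.089125 + 0.0042658) = 1/1.0934 = 0.9146; α₂ = α₁·K2/[H⁺] = 0.003901
α₁ + 2α₂ = 0.9224
DIC = CA / (α₁ + 2α₂) = 2.45 / 0.9224 = 2.66 mmol/kg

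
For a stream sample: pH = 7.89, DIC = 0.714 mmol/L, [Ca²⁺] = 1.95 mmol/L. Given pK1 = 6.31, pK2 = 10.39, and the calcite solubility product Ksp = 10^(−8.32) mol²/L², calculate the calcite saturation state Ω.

Ω = 0.894

α₂ = 1 / (1 + [H⁺]/K2 + [H⁺]²/(K1K2)) = 1 / (1 + 10^+2.50 + 10^+0.92)
   = 1 / (1 + 316.23 + 8.3176) = 1/325.55 = 0.003072
[CO3²⁻] = α₂ × DIC = 0.003072 × 0.714 = 0.002193 mmol/L = 2.193 μmol/L
Ksp = 10^(−8.32) = 4.786×10^-9
Ω = [Ca²⁺][CO3²⁻]/Ksp = (1.95×10^-3)(2.193×10^-6) / 4.786×10^-9 = 0.894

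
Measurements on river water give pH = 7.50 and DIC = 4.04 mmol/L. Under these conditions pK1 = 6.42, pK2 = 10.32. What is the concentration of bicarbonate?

α₁ = 1 / (1 + [H⁺]/K1 + K2/[H⁺]) = 1 / (1 + 10^-1.08 + 10^-2.82)
   = 1 / (1 + 0.083176 + 0.0015136) = 1/1.0847 = 0.9219
[HCO3⁻] = α₁ × DIC = 0.9219 × 4.04 = 3.72 mmol/L

[HCO3⁻] = 3.72 mmol/L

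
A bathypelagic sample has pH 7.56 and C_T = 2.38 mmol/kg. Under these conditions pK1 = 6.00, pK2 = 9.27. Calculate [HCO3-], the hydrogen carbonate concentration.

[HCO3⁻] = 2.27 mmol/kg

α₁ = 1 / (1 + [H⁺]/K1 + K2/[H⁺]) = 1 / (1 + 10^-1.56 + 10^-1.71)
   = 1 / (1 + 0.027542 + 0.019498) = 1/1.0470 = 0.9551
[HCO3⁻] = α₁ × DIC = 0.9551 × 2.38 = 2.27 mmol/kg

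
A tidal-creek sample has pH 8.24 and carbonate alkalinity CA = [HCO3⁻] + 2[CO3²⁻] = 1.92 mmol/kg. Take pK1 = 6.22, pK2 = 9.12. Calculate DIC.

DIC = 1.73 mmol/kg

CA = [HCO3⁻] + 2[CO3²⁻] = (α₁ + 2α₂)·DIC
At pH 8.24: [H⁺]/K1 = 10^-2.02 = 0.0095499, K2/[H⁺] = 10^-0.88 = 0.13183
α₁ = 1/(1 + 0.0095499 + 0.13183) = 1/1.1414 = 0.8761; α₂ = α₁·K2/[H⁺] = 0.1155
α₁ + 2α₂ = 1.1071
DIC = CA / (α₁ + 2α₂) = 1.92 / 1.1071 = 1.73 mmol/kg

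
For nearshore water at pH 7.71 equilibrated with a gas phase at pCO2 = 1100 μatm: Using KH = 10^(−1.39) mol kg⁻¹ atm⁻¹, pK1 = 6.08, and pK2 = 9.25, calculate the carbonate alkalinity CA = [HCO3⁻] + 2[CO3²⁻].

[CO2*] = KH · pCO2 = 10^(−1.39) × 1100×10^-6 = 4.481×10^-5 mol/kg
α₀ = 1/(1 + K1/[H⁺] + K1K2/[H⁺]²) = 1/(1 + 10^+1.63 + 10^+0.09) = 0.02228
DIC = [CO2*]/α₀ = 4.481×10^-5 / 0.02228 = 2.012 mmol/kg
CA = (α₁ + 2α₂)·DIC = (0.9503 + 2×0.02741) × 2.012 = 2.02 mmol/kg

CA = 2.02 mmol/kg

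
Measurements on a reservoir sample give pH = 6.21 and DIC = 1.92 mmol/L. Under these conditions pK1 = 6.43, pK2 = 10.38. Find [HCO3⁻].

α₁ = 1 / (1 + [H⁺]/K1 + K2/[H⁺]) = 1 / (1 + 10^+0.22 + 10^-4.17)
   = 1 / (1 + 1.6596 + 6.7608×10^-5) = 1/2.6597 = 0.3760
[HCO3⁻] = α₁ × DIC = 0.3760 × 1.92 = 0.722 mmol/L

[HCO3⁻] = 0.722 mmol/L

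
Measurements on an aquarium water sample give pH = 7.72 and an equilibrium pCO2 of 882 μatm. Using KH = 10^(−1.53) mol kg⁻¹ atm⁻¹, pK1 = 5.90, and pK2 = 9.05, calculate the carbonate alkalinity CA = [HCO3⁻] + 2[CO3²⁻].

CA = 1.88 mmol/kg

[CO2*] = KH · pCO2 = 10^(−1.53) × 882×10^-6 = 2.603×10^-5 mol/kg
α₀ = 1/(1 + K1/[H⁺] + K1K2/[H⁺]²) = 1/(1 + 10^+1.82 + 10^+0.49) = 0.01425
DIC = [CO2*]/α₀ = 2.603×10^-5 / 0.01425 = 1.826 mmol/kg
CA = (α₁ + 2α₂)·DIC = (0.9417 + 2×0.04405) × 1.826 = 1.88 mmol/kg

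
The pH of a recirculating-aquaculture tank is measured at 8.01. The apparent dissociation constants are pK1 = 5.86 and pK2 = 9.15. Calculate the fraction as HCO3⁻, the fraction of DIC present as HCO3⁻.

α₁ = 1 / (1 + [H⁺]/K1 + K2/[H⁺]) = 1 / (1 + 10^-2.15 + 10^-1.14)
   = 1 / (1 + 0.0070795 + 0.072444) = 1/1.0795 = 0.9263

α₁ = 0.926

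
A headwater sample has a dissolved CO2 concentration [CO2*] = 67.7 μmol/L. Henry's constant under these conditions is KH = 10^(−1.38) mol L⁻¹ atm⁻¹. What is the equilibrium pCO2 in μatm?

pCO2 = 1620 μatm

KH = 10^(−1.38) = 4.169×10^-2 mol L⁻¹ atm⁻¹
pCO2 = [CO2*]/KH = 67.7×10^-6 / 4.169×10^-2 = 1.62×10^-3 atm = 1620 μatm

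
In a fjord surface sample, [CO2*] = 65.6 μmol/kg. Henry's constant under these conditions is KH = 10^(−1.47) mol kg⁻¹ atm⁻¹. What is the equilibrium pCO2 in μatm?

pCO2 = 1940 μatm

KH = 10^(−1.47) = 3.388×10^-2 mol kg⁻¹ atm⁻¹
pCO2 = [CO2*]/KH = 65.6×10^-6 / 3.388×10^-2 = 1.94×10^-3 atm = 1940 μatm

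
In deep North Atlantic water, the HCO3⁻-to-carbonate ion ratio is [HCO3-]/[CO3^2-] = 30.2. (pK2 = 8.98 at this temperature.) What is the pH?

From K2 = [H⁺][CO3^2-]/[HCO3-]:  pH = pK2 − log₁₀([HCO3-]/[CO3^2-])
log₁₀(30.2) = +1.480
pH = 8.98 − (+1.480) = 7.50

pH = 7.50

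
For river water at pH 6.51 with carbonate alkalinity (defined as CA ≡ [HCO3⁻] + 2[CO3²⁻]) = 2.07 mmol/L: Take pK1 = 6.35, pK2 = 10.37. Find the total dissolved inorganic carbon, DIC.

CA = [HCO3⁻] + 2[CO3²⁻] = (α₁ + 2α₂)·DIC
At pH 6.51: [H⁺]/K1 = 10^-0.16 = 0.69183, K2/[H⁺] = 10^-3.86 = 0.00013804
α₁ = 1/(1 + 0.69183 + 0.00013804) = 1/1.6920 = 0.5910; α₂ = α₁·K2/[H⁺] = 8.158×10^-5
α₁ + 2α₂ = 0.5912
DIC = CA / (α₁ + 2α₂) = 2.07 / 0.5912 = 3.50 mmol/L

DIC = 3.50 mmol/L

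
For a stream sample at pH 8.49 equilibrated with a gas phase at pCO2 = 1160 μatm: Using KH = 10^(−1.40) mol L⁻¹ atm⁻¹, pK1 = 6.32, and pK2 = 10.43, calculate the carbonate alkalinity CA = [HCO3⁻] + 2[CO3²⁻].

CA = 6.99 mmol/L

[CO2*] = KH · pCO2 = 10^(−1.40) × 1160×10^-6 = 4.618×10^-5 mol/L
α₀ = 1/(1 + K1/[H⁺] + K1K2/[H⁺]²) = 1/(1 + 10^+2.17 + 10^+0.23) = 0.006640
DIC = [CO2*]/α₀ = 4.618×10^-5 / 0.006640 = 6.955 mmol/L
CA = (α₁ + 2α₂)·DIC = (0.9821 + 2×0.01128) × 6.955 = 6.99 mmol/L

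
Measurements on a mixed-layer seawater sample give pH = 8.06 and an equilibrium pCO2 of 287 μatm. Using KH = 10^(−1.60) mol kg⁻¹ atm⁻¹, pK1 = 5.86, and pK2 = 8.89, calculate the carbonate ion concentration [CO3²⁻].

[CO3²⁻] = 0.169 mmol/kg

[CO2*] = KH · pCO2 = 10^(−1.60) × 287×10^-6 = 7.209×10^-6 mol/kg
α₀ = 1/(1 + K1/[H⁺] + K1K2/[H⁺]²) = 1/(1 + 10^+2.20 + 10^+1.37) = 0.005467
DIC = [CO2*]/α₀ = 7.209×10^-6 / 0.005467 = 1.319 mmol/kg
[CO3²⁻] = α₂·DIC; α₂ = 0.1281, so [CO3²⁻] = 0.1281 × 1.319 = 0.169 mmol/kg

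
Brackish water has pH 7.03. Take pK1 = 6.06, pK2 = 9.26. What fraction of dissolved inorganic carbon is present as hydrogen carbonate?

α₁ = 1 / (1 + [H⁺]/K1 + K2/[H⁺]) = 1 / (1 + 10^-0.97 + 10^-2.23)
   = 1 / (1 + 0.10715 + 0.0058884) = 1/1.1130 = 0.8984

α₁ = 0.898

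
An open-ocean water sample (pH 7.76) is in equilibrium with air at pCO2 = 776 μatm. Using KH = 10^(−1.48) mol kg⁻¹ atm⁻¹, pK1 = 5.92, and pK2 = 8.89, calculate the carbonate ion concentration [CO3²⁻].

[CO3²⁻] = 0.132 mmol/kg

[CO2*] = KH · pCO2 = 10^(−1.48) × 776×10^-6 = 2.570×10^-5 mol/kg
α₀ = 1/(1 + K1/[H⁺] + K1K2/[H⁺]²) = 1/(1 + 10^+1.84 + 10^+0.71) = 0.01328
DIC = [CO2*]/α₀ = 2.570×10^-5 / 0.01328 = 1.935 mmol/kg
[CO3²⁻] = α₂·DIC; α₂ = 0.06810, so [CO3²⁻] = 0.06810 × 1.935 = 0.132 mmol/kg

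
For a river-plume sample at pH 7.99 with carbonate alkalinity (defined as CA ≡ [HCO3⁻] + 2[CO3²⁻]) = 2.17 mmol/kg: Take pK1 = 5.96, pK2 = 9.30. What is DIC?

DIC = 2.09 mmol/kg

CA = [HCO3⁻] + 2[CO3²⁻] = (α₁ + 2α₂)·DIC
At pH 7.99: [H⁺]/K1 = 10^-2.03 = 0.0093325, K2/[H⁺] = 10^-1.31 = 0.048978
α₁ = 1/(1 + 0.0093325 + 0.048978) = 1/1.0583 = 0.9449; α₂ = α₁·K2/[H⁺] = 0.04628
α₁ + 2α₂ = 1.0375
DIC = CA / (α₁ + 2α₂) = 2.17 / 1.0375 = 2.09 mmol/kg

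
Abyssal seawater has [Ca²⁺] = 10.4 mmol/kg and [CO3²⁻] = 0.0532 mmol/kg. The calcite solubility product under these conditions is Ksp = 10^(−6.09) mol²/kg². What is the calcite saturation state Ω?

Ksp = 10^(−6.09) = 8.128×10^-7
Ω = [Ca²⁺][CO3²⁻]/Ksp = (10.4×10^-3)(0.0532×10^-3) / 8.128×10^-7 = 0.681

Ω = 0.681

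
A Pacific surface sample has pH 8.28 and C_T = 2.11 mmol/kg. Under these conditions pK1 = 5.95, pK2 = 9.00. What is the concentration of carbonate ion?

α₂ = 1 / (1 + [H⁺]/K2 + [H⁺]²/(K1K2)) = 1 / (1 + 10^+0.72 + 10^-1.61)
   = 1 / (1 + 5.2481 + 0.024547) = 1/6.2726 = 0.1594
[CO3²⁻] = α₂ × DIC = 0.1594 × 2.11 = 0.336 mmol/kg

[CO3²⁻] = 0.336 mmol/kg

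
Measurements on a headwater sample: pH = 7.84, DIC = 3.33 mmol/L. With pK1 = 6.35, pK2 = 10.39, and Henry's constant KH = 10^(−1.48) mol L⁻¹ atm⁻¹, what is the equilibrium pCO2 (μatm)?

α₀ = 1 / (1 + K1/[H⁺] + K1K2/[H⁺]²) = 1 / (1 + 10^+1.49 + 10^-1.06)
   = 1 / (1 + 30.903 + 0.087096) = 1/31.990 = 0.03126
[CO2*] = α₀ × DIC = 0.03126 × 3.33 = 0.1041 mmol/L
pCO2 = [CO2*]/KH = 1.041×10^-4 / 3.311×10^-2 = 3140 μatm

pCO2 = 3140 μatm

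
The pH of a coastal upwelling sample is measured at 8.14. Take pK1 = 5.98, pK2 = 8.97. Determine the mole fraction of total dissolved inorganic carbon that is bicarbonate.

α₁ = 1 / (1 + [H⁺]/K1 + K2/[H⁺]) = 1 / (1 + 10^-2.16 + 10^-0.83)
   = 1 / (1 + 0.0069183 + 0.14791) = 1/1.1548 = 0.8659

α₁ = 0.866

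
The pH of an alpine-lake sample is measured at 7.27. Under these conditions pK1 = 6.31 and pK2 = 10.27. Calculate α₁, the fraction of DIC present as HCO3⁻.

α₁ = 1 / (1 + [H⁺]/K1 + K2/[H⁺]) = 1 / (1 + 10^-0.96 + 10^-3.00)
   = 1 / (1 + 0.10965 + 0.0010000) = 1/1.1106 = 0.9004

α₁ = 0.900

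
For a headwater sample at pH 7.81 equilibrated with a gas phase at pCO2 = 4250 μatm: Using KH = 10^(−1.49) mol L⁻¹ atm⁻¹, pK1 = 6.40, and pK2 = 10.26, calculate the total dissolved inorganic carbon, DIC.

DIC = 3.69 mmol/L

[CO2*] = KH · pCO2 = 10^(−1.49) × 4250×10^-6 = 1.375×10^-4 mol/L
α₀ = 1/(1 + K1/[H⁺] + K1K2/[H⁺]²) = 1/(1 + 10^+1.41 + 10^-1.04) = 0.03732
DIC = [CO2*]/α₀ = 1.375×10^-4 / 0.03732 = 3.69 mmol/L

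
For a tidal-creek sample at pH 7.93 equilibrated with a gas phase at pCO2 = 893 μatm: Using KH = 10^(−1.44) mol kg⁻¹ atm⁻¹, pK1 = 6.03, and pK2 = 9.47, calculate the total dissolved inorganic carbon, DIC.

DIC = 2.68 mmol/kg

[CO2*] = KH · pCO2 = 10^(−1.44) × 893×10^-6 = 3.242×10^-5 mol/kg
α₀ = 1/(1 + K1/[H⁺] + K1K2/[H⁺]²) = 1/(1 + 10^+1.90 + 10^+0.36) = 0.01209
DIC = [CO2*]/α₀ = 3.242×10^-5 / 0.01209 = 2.68 mmol/kg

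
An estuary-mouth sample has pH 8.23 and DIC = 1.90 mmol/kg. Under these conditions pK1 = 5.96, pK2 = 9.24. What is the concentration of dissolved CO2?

[CO2*] = 9.25 μmol/kg

α₀ = 1 / (1 + K1/[H⁺] + K1K2/[H⁺]²) = 1 / (1 + 10^+2.27 + 10^+1.26)
   = 1 / (1 + 186.21 + 18.197) = 1/205.41 = 0.004868
[CO2*] = α₀ × DIC = 0.004868 × 1.90 = 0.00925 mmol/kg = 9.25 μmol/kg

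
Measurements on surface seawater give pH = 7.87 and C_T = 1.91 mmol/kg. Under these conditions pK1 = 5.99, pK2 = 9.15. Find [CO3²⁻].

[CO3²⁻] = 0.0941 mmol/kg

α₂ = 1 / (1 + [H⁺]/K2 + [H⁺]²/(K1K2)) = 1 / (1 + 10^+1.28 + 10^-0.60)
   = 1 / (1 + 19.055 + 0.25119) = 1/20.306 = 0.04925
[CO3²⁻] = α₂ × DIC = 0.04925 × 1.91 = 0.0941 mmol/kg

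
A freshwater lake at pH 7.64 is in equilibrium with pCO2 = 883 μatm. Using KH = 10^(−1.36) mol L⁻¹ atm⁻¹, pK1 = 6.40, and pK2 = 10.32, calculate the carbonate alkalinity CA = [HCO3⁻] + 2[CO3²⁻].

[CO2*] = KH · pCO2 = 10^(−1.36) × 883×10^-6 = 3.854×10^-5 mol/L
α₀ = 1/(1 + K1/[H⁺] + K1K2/[H⁺]²) = 1/(1 + 10^+1.24 + 10^-1.44) = 0.05431
DIC = [CO2*]/α₀ = 3.854×10^-5 / 0.05431 = 0.7098 mmol/L
CA = (α₁ + 2α₂)·DIC = (0.9437 + 2×0.001972) × 0.7098 = 0.673 mmol/L

CA = 0.673 mmol/L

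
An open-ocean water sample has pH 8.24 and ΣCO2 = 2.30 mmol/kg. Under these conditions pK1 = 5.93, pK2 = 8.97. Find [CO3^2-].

α₂ = 1 / (1 + [H⁺]/K2 + [H⁺]²/(K1K2)) = 1 / (1 + 10^+0.73 + 10^-1.58)
   = 1 / (1 + 5.3703 + 0.026303) = 1/6.3966 = 0.1563
[CO3²⁻] = α₂ × DIC = 0.1563 × 2.30 = 0.360 mmol/kg

[CO3²⁻] = 0.360 mmol/kg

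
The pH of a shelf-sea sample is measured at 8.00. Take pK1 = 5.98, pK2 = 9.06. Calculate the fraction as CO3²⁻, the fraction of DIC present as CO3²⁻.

α₂ = 0.0794

α₂ = 1 / (1 + [H⁺]/K2 + [H⁺]²/(K1K2)) = 1 / (1 + 10^+1.06 + 10^-0.96)
   = 1 / (1 + 11.482 + 0.10965) = 1/12.591 = 0.07942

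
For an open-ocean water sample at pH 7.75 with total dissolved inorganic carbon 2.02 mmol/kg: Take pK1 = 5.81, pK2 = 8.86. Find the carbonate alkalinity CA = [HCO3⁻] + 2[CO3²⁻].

CA = [HCO3⁻] + 2[CO3²⁻] = (α₁ + 2α₂)·DIC
At pH 7.75: [H⁺]/K1 = 10^-1.94 = 0.011482, K2/[H⁺] = 10^-1.11 = 0.077625
α₁ = 1/(1 + 0.011482 + 0.077625) = 1/1.0891 = 0.9182; α₂ = α₁·K2/[H⁺] = 0.07127
α₁ + 2α₂ = 1.0607
CA = 1.0607 × 2.02 = 2.14 mmol/kg

CA = 2.14 mmol/kg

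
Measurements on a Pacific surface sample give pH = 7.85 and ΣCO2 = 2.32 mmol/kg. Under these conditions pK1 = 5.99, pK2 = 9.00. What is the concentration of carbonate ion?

[CO3²⁻] = 0.151 mmol/kg

α₂ = 1 / (1 + [H⁺]/K2 + [H⁺]²/(K1K2)) = 1 / (1 + 10^+1.15 + 10^-0.71)
   = 1 / (1 + 14.125 + 0.19498) = 1/15.320 = 0.06527
[CO3²⁻] = α₂ × DIC = 0.06527 × 2.32 = 0.151 mmol/kg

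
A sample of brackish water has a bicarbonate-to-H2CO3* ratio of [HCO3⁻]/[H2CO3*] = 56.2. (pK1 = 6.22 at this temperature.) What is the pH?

From K1 = [H⁺][HCO3⁻]/[H2CO3*]:  pH = pK1 + log₁₀([HCO3⁻]/[H2CO3*])
log₁₀(56.2) = +1.750
pH = 6.22 + (+1.750) = 7.97

pH = 7.97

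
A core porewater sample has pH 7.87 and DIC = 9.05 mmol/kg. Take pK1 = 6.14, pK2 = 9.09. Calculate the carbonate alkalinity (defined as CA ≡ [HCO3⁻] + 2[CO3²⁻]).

CA = [HCO3⁻] + 2[CO3²⁻] = (α₁ + 2α₂)·DIC
At pH 7.87: [H⁺]/K1 = 10^-1.73 = 0.018621, K2/[H⁺] = 10^-1.22 = 0.060256
α₁ = 1/(1 + 0.018621 + 0.060256) = 1/1.0789 = 0.9269; α₂ = α₁·K2/[H⁺] = 0.05585
α₁ + 2α₂ = 1.0386
CA = 1.0386 × 9.05 = 9.40 mmol/kg

CA = 9.40 mmol/kg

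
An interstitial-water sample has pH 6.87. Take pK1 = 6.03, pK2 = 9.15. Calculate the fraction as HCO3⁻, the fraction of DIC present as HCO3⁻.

α₁ = 1 / (1 + [H⁺]/K1 + K2/[H⁺]) = 1 / (1 + 10^-0.84 + 10^-2.28)
   = 1 / (1 + 0.14454 + 0.0052481) = 1/1.1498 = 0.8697

α₁ = 0.870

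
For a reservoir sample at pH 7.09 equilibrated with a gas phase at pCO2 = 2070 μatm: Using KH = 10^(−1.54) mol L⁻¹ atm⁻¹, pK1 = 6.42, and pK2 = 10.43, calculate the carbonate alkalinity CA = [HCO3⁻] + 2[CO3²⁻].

[CO2*] = KH · pCO2 = 10^(−1.54) × 2070×10^-6 = 5.970×10^-5 mol/L
α₀ = 1/(1 + K1/[H⁺] + K1K2/[H⁺]²) = 1/(1 + 10^+0.67 + 10^-2.67) = 0.1761
DIC = [CO2*]/α₀ = 5.970×10^-5 / 0.1761 = 0.3391 mmol/L
CA = (α₁ + 2α₂)·DIC = (0.8236 + 2×0.0003764) × 0.3391 = 0.279 mmol/L

CA = 0.279 mmol/L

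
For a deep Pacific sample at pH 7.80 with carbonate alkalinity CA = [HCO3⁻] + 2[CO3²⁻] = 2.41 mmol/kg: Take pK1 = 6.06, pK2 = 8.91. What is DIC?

CA = [HCO3⁻] + 2[CO3²⁻] = (α₁ + 2α₂)·DIC
At pH 7.80: [H⁺]/K1 = 10^-1.74 = 0.018197, K2/[H⁺] = 10^-1.11 = 0.077625
α₁ = 1/(1 + 0.018197 + 0.077625) = 1/1.0958 = 0.9126; α₂ = α₁·K2/[H⁺] = 0.07084
α₁ + 2α₂ = 1.0542
DIC = CA / (α₁ + 2α₂) = 2.41 / 1.0542 = 2.29 mmol/kg

DIC = 2.29 mmol/kg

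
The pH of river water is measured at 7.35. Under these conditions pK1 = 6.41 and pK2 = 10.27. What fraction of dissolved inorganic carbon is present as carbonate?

α₂ = 0.00108

α₂ = 1 / (1 + [H⁺]/K2 + [H⁺]²/(K1K2)) = 1 / (1 + 10^+2.92 + 10^+1.98)
   = 1 / (1 + 831.76 + 95.499) = 1/928.26 = 0.001077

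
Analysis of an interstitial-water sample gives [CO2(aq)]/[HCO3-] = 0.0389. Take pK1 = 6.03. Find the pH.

pH = 7.44

From K1 = [H⁺][HCO3-]/[CO2(aq)]:  pH = pK1 − log₁₀([CO2(aq)]/[HCO3-])
log₁₀(0.0389) = -1.410
pH = 6.03 − (-1.410) = 7.44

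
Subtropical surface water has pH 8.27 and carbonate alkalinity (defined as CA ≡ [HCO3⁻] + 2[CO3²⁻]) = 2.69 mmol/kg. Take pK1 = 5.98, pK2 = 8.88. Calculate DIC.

DIC = 2.26 mmol/kg

CA = [HCO3⁻] + 2[CO3²⁻] = (α₁ + 2α₂)·DIC
At pH 8.27: [H⁺]/K1 = 10^-2.29 = 0.0051286, K2/[H⁺] = 10^-0.61 = 0.24547
α₁ = 1/(1 + 0.0051286 + 0.24547) = 1/1.2506 = 0.7996; α₂ = α₁·K2/[H⁺] = 0.1963
α₁ + 2α₂ = 1.1922
DIC = CA / (α₁ + 2α₂) = 2.69 / 1.1922 = 2.26 mmol/kg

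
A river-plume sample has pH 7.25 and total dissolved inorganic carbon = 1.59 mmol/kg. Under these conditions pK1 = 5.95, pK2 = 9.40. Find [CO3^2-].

α₂ = 1 / (1 + [H⁺]/K2 + [H⁺]²/(K1K2)) = 1 / (1 + 10^+2.15 + 10^+0.85)
   = 1 / (1 + 141.25 + 7.0795) = 1/149.33 = 0.006696
[CO3²⁻] = α₂ × DIC = 0.006696 × 1.59 = 0.0106 mmol/kg = 10.6 μmol/kg

[CO3²⁻] = 10.6 μmol/kg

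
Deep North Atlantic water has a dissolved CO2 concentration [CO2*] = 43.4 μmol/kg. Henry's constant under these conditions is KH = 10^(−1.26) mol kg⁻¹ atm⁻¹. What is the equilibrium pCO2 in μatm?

pCO2 = 790 μatm

KH = 10^(−1.26) = 5.495×10^-2 mol kg⁻¹ atm⁻¹
pCO2 = [CO2*]/KH = 43.4×10^-6 / 5.495×10^-2 = 7.90×10^-4 atm = 790 μatm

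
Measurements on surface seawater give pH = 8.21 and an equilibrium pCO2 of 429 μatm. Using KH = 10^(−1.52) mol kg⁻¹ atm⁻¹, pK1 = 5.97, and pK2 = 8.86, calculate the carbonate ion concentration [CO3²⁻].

[CO2*] = KH · pCO2 = 10^(−1.52) × 429×10^-6 = 1.296×10^-5 mol/kg
α₀ = 1/(1 + K1/[H⁺] + K1K2/[H⁺]²) = 1/(1 + 10^+2.24 + 10^+1.59) = 0.004680
DIC = [CO2*]/α₀ = 1.296×10^-5 / 0.004680 = 2.768 mmol/kg
[CO3²⁻] = α₂·DIC; α₂ = 0.1821, so [CO3²⁻] = 0.1821 × 2.768 = 0.504 mmol/kg

[CO3²⁻] = 0.504 mmol/kg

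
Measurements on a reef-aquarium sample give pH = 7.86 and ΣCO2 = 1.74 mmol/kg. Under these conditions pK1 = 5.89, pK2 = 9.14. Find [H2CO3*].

α₀ = 1 / (1 + K1/[H⁺] + K1K2/[H⁺]²) = 1 / (1 + 10^+1.97 + 10^+0.69)
   = 1 / (1 + 93.325 + 4.8978) = 1/99.223 = 0.01008
[CO2*] = α₀ × DIC = 0.01008 × 1.74 = 0.0175 mmol/kg = 17.5 μmol/kg

[CO2*] = 17.5 μmol/kg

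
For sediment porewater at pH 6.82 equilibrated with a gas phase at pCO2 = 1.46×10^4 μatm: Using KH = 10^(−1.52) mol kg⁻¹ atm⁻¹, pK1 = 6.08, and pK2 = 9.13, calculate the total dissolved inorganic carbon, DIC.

DIC = 2.88 mmol/kg

[CO2*] = KH · pCO2 = 10^(−1.52) × 1.46×10^4×10^-6 = 4.409×10^-4 mol/kg
α₀ = 1/(1 + K1/[H⁺] + K1K2/[H⁺]²) = 1/(1 + 10^+0.74 + 10^-1.57) = 0.1533
DIC = [CO2*]/α₀ = 4.409×10^-4 / 0.1533 = 2.88 mmol/kg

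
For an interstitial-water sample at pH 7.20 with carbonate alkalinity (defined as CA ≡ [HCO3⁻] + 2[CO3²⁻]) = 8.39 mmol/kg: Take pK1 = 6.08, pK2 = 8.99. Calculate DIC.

CA = [HCO3⁻] + 2[CO3²⁻] = (α₁ + 2α₂)·DIC
At pH 7.20: [H⁺]/K1 = 10^-1.12 = 0.075858, K2/[H⁺] = 10^-1.79 = 0.016218
α₁ = 1/(1 + 0.075858 + 0.016218) = 1/1.0921 = 0.9157; α₂ = α₁·K2/[H⁺] = 0.01485
α₁ + 2α₂ = 0.9454
DIC = CA / (α₁ + 2α₂) = 8.39 / 0.9454 = 8.87 mmol/kg

DIC = 8.87 mmol/kg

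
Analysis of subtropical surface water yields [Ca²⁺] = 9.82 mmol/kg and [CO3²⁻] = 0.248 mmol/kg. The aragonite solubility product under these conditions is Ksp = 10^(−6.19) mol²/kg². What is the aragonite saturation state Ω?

Ksp = 10^(−6.19) = 6.457×10^-7
Ω = [Ca²⁺][CO3²⁻]/Ksp = (9.82×10^-3)(0.248×10^-3) / 6.457×10^-7 = 3.77

Ω = 3.77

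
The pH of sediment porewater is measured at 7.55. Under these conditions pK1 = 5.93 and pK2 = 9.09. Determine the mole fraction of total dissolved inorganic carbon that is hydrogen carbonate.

α₁ = 1 / (1 + [H⁺]/K1 + K2/[H⁺]) = 1 / (1 + 10^-1.62 + 10^-1.54)
   = 1 / (1 + 0.023988 + 0.028840) = 1/1.0528 = 0.9498

α₁ = 0.950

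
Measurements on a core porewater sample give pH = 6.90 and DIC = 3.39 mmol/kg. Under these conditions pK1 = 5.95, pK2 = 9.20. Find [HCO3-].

[HCO3⁻] = 3.03 mmol/kg

α₁ = 1 / (1 + [H⁺]/K1 + K2/[H⁺]) = 1 / (1 + 10^-0.95 + 10^-2.30)
   = 1 / (1 + 0.11220 + 0.0050119) = 1/1.1172 = 0.8951
[HCO3⁻] = α₁ × DIC = 0.8951 × 3.39 = 3.03 mmol/kg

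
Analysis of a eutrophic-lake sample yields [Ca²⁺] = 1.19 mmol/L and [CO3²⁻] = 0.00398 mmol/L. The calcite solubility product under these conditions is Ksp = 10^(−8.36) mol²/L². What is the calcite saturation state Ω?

Ksp = 10^(−8.36) = 4.365×10^-9
Ω = [Ca²⁺][CO3²⁻]/Ksp = (1.19×10^-3)(0.00398×10^-3) / 4.365×10^-9 = 1.09

Ω = 1.09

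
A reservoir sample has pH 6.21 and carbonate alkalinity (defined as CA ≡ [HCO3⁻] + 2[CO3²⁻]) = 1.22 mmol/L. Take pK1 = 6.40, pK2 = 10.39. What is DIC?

DIC = 3.11 mmol/L

CA = [HCO3⁻] + 2[CO3²⁻] = (α₁ + 2α₂)·DIC
At pH 6.21: [H⁺]/K1 = 10^0.19 = 1.5488, K2/[H⁺] = 10^-4.18 = 6.6069×10^-5
α₁ = 1/(1 + 1.5488 + 6.6069×10^-5) = 1/2.5489 = 0.3923; α₂ = α₁·K2/[H⁺] = 2.592×10^-5
α₁ + 2α₂ = 0.3924
DIC = CA / (α₁ + 2α₂) = 1.22 / 0.3924 = 3.11 mmol/L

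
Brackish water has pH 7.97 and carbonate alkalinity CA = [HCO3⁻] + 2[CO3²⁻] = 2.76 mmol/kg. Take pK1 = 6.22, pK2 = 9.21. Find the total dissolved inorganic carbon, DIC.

CA = [HCO3⁻] + 2[CO3²⁻] = (α₁ + 2α₂)·DIC
At pH 7.97: [H⁺]/K1 = 10^-1.75 = 0.017783, K2/[H⁺] = 10^-1.24 = 0.057544
α₁ = 1/(1 + 0.017783 + 0.057544) = 1/1.0753 = 0.9299; α₂ = α₁·K2/[H⁺] = 0.05351
α₁ + 2α₂ = 1.0370
DIC = CA / (α₁ + 2α₂) = 2.76 / 1.0370 = 2.66 mmol/kg

DIC = 2.66 mmol/kg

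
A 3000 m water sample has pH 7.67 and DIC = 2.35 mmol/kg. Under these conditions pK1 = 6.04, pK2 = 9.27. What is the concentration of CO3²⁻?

α₂ = 1 / (1 + [H⁺]/K2 + [H⁺]²/(K1K2)) = 1 / (1 + 10^+1.60 + 10^-0.03)
   = 1 / (1 + 39.811 + 0.93325) = 1/41.744 = 0.02396
[CO3²⁻] = α₂ × DIC = 0.02396 × 2.35 = 0.0563 mmol/kg

[CO3²⁻] = 0.0563 mmol/kg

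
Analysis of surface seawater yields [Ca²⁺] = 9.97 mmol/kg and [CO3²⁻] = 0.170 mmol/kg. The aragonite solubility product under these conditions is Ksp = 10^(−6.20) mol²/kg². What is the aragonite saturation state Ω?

Ksp = 10^(−6.20) = 6.310×10^-7
Ω = [Ca²⁺][CO3²⁻]/Ksp = (9.97×10^-3)(0.170×10^-3) / 6.310×10^-7 = 2.69

Ω = 2.69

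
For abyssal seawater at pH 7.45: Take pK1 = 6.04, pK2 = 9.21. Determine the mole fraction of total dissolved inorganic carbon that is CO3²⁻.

α₂ = 0.0165

α₂ = 1 / (1 + [H⁺]/K2 + [H⁺]²/(K1K2)) = 1 / (1 + 10^+1.76 + 10^+0.35)
   = 1 / (1 + 57.544 + 2.2387) = 1/60.783 = 0.01645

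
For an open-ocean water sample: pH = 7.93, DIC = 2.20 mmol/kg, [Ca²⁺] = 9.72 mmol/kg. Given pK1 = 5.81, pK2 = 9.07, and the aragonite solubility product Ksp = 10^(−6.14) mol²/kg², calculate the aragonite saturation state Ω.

Ω = 1.98

α₂ = 1 / (1 + [H⁺]/K2 + [H⁺]²/(K1K2)) = 1 / (1 + 10^+1.14 + 10^-0.98)
   = 1 / (1 + 13.804 + 0.10471) = 1/14.909 = 0.06708
[CO3²⁻] = α₂ × DIC = 0.06708 × 2.20 = 0.1476 mmol/kg
Ksp = 10^(−6.14) = 7.244×10^-7
Ω = [Ca²⁺][CO3²⁻]/Ksp = (9.72×10^-3)(1.476×10^-4) / 7.244×10^-7 = 1.98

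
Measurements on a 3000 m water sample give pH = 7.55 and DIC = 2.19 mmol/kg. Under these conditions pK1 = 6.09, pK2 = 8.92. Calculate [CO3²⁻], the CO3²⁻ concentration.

α₂ = 1 / (1 + [H⁺]/K2 + [H⁺]²/(K1K2)) = 1 / (1 + 10^+1.37 + 10^-0.09)
   = 1 / (1 + 23.442 + 0.81283) = 1/25.255 = 0.03960
[CO3²⁻] = α₂ × DIC = 0.03960 × 2.19 = 0.0867 mmol/kg

[CO3²⁻] = 0.0867 mmol/kg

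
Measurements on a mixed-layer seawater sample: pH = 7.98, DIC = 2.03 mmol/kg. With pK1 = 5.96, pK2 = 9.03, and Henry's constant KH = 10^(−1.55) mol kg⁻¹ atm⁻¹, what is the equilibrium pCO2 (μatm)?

pCO2 = 626 μatm

α₀ = 1 / (1 + K1/[H⁺] + K1K2/[H⁺]²) = 1 / (1 + 10^+2.02 + 10^+0.97)
   = 1 / (1 + 104.71 + 9.3325) = 1/115.05 = 0.008692
[CO2*] = α₀ × DIC = 0.008692 × 2.03 = 0.01765 mmol/kg = 17.65 μmol/kg
pCO2 = [CO2*]/KH = 1.765×10^-5 / 2.818×10^-2 = 626 μatm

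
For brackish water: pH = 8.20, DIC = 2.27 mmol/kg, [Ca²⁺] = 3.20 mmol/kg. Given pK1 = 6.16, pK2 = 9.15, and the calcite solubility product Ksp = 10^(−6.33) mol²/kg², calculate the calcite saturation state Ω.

Ω = 1.55

α₂ = 1 / (1 + [H⁺]/K2 + [H⁺]²/(K1K2)) = 1 / (1 + 10^+0.95 + 10^-1.09)
   = 1 / (1 + 8.9125 + 0.081283) = 1/9.9938 = 0.1001
[CO3²⁻] = α₂ × DIC = 0.1001 × 2.27 = 0.2271 mmol/kg
Ksp = 10^(−6.33) = 4.677×10^-7
Ω = [Ca²⁺][CO3²⁻]/Ksp = (3.20×10^-3)(2.271×10^-4) / 4.677×10^-7 = 1.55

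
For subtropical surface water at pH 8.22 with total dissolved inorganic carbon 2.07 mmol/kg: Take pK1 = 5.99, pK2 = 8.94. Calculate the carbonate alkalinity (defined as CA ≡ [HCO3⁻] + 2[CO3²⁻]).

CA = 2.39 mmol/kg

CA = [HCO3⁻] + 2[CO3²⁻] = (α₁ + 2α₂)·DIC
At pH 8.22: [H⁺]/K1 = 10^-2.23 = 0.0058884, K2/[H⁺] = 10^-0.72 = 0.19055
α₁ = 1/(1 + 0.0058884 + 0.19055) = 1/1.1964 = 0.8358; α₂ = α₁·K2/[H⁺] = 0.1593
α₁ + 2α₂ = 1.1543
CA = 1.1543 × 2.07 = 2.39 mmol/kg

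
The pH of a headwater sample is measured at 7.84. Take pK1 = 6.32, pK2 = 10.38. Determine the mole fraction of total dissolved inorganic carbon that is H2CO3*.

α₀ = 1 / (1 + K1/[H⁺] + K1K2/[H⁺]²) = 1 / (1 + 10^+1.52 + 10^-1.02)
   = 1 / (1 + 33.113 + 0.095499) = 1/34.209 = 0.02923

α₀ = 0.0292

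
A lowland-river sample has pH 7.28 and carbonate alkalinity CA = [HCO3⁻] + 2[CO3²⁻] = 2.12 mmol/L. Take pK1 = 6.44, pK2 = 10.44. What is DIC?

CA = [HCO3⁻] + 2[CO3²⁻] = (α₁ + 2α₂)·DIC
At pH 7.28: [H⁺]/K1 = 10^-0.84 = 0.14454, K2/[H⁺] = 10^-3.16 = 0.00069183
α₁ = 1/(1 + 0.14454 + 0.00069183) = 1/1.1452 = 0.8732; α₂ = α₁·K2/[H⁺] = 0.0006041
α₁ + 2α₂ = 0.8744
DIC = CA / (α₁ + 2α₂) = 2.12 / 0.8744 = 2.42 mmol/L

DIC = 2.42 mmol/L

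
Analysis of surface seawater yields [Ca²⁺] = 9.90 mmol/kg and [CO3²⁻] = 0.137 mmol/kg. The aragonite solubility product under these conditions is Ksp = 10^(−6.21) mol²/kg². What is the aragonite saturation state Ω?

Ksp = 10^(−6.21) = 6.166×10^-7
Ω = [Ca²⁺][CO3²⁻]/Ksp = (9.90×10^-3)(0.137×10^-3) / 6.166×10^-7 = 2.20

Ω = 2.20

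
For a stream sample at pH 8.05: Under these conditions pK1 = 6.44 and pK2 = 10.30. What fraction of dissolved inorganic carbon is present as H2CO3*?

α₀ = 1 / (1 + K1/[H⁺] + K1K2/[H⁺]²) = 1 / (1 + 10^+1.61 + 10^-0.64)
   = 1 / (1 + 40.738 + 0.22909) = 1/41.967 = 0.02383

α₀ = 0.0238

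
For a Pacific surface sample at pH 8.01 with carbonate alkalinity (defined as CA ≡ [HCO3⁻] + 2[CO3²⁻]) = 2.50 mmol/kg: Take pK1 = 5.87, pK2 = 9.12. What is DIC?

DIC = 2.35 mmol/kg

CA = [HCO3⁻] + 2[CO3²⁻] = (α₁ + 2α₂)·DIC
At pH 8.01: [H⁺]/K1 = 10^-2.14 = 0.0072444, K2/[H⁺] = 10^-1.11 = 0.077625
α₁ = 1/(1 + 0.0072444 + 0.077625) = 1/1.0849 = 0.9218; α₂ = α₁·K2/[H⁺] = 0.07155
α₁ + 2α₂ = 1.0649
DIC = CA / (α₁ + 2α₂) = 2.50 / 1.0649 = 2.35 mmol/kg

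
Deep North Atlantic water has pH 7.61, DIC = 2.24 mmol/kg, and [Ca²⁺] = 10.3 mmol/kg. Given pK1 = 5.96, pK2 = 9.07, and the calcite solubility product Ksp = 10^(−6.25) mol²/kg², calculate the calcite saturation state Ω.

α₂ = 1 / (1 + [H⁺]/K2 + [H⁺]²/(K1K2)) = 1 / (1 + 10^+1.46 + 10^-0.19)
   = 1 / (1 + 28.840 + 0.64565) = 1/30.486 = 0.03280
[CO3²⁻] = α₂ × DIC = 0.03280 × 2.24 = 0.07348 mmol/kg
Ksp = 10^(−6.25) = 5.623×10^-7
Ω = [Ca²⁺][CO3²⁻]/Ksp = (10.3×10^-3)(7.348×10^-5) / 5.623×10^-7 = 1.35

Ω = 1.35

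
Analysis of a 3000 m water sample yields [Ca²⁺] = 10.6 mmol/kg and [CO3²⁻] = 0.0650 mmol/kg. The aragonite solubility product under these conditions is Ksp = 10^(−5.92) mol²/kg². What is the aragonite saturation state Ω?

Ksp = 10^(−5.92) = 1.202×10^-6
Ω = [Ca²⁺][CO3²⁻]/Ksp = (10.6×10^-3)(0.0650×10^-3) / 1.202×10^-6 = 0.573

Ω = 0.573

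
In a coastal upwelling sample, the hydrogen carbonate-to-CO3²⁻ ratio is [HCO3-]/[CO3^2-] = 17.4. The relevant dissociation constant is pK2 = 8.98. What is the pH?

pH = 7.74

From K2 = [H⁺][CO3^2-]/[HCO3-]:  pH = pK2 − log₁₀([HCO3-]/[CO3^2-])
log₁₀(17.4) = +1.241
pH = 8.98 − (+1.241) = 7.74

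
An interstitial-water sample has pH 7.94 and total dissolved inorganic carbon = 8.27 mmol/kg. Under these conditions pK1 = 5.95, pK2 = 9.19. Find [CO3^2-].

[CO3²⁻] = 0.436 mmol/kg

α₂ = 1 / (1 + [H⁺]/K2 + [H⁺]²/(K1K2)) = 1 / (1 + 10^+1.25 + 10^-0.74)
   = 1 / (1 + 17.783 + 0.18197) = 1/18.965 = 0.05273
[CO3²⁻] = α₂ × DIC = 0.05273 × 8.27 = 0.436 mmol/kg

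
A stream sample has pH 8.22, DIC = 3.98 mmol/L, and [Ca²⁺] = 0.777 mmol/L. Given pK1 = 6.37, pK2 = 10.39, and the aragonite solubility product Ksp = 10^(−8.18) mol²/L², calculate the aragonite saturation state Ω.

α₂ = 1 / (1 + [H⁺]/K2 + [H⁺]²/(K1K2)) = 1 / (1 + 10^+2.17 + 10^+0.32)
   = 1 / (1 + 147.91 + 2.0893) = 1/151.00 = 0.006623
[CO3²⁻] = α₂ × DIC = 0.006623 × 3.98 = 0.02636 mmol/L
Ksp = 10^(−8.18) = 6.607×10^-9
Ω = [Ca²⁺][CO3²⁻]/Ksp = (0.777×10^-3)(2.636×10^-5) / 6.607×10^-9 = 3.10

Ω = 3.10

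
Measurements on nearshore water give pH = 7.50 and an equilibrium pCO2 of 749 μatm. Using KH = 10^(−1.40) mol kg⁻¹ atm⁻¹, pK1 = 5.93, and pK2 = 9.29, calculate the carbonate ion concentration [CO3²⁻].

[CO3²⁻] = 18.0 μmol/kg

[CO2*] = KH · pCO2 = 10^(−1.40) × 749×10^-6 = 2.982×10^-5 mol/kg
α₀ = 1/(1 + K1/[H⁺] + K1K2/[H⁺]²) = 1/(1 + 10^+1.57 + 10^-0.22) = 0.02580
DIC = [CO2*]/α₀ = 2.982×10^-5 / 0.02580 = 1.156 mmol/kg
[CO3²⁻] = α₂·DIC; α₂ = 0.01555, so [CO3²⁻] = 0.01555 × 1.156 = 0.0180 mmol/kg = 18.0 μmol/kg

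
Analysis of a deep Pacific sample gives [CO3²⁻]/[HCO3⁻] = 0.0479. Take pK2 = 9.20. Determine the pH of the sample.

pH = 7.88

From K2 = [H⁺][CO3²⁻]/[HCO3⁻]:  pH = pK2 + log₁₀([CO3²⁻]/[HCO3⁻])
log₁₀(0.0479) = -1.320
pH = 9.20 + (-1.320) = 7.88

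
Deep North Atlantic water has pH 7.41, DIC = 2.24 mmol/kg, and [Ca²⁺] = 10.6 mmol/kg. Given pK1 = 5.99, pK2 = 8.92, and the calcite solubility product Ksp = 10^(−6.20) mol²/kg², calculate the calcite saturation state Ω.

α₂ = 1 / (1 + [H⁺]/K2 + [H⁺]²/(K1K2)) = 1 / (1 + 10^+1.51 + 10^+0.09)
   = 1 / (1 + 32.359 + 1.2303) = 1/34.590 = 0.02891
[CO3²⁻] = α₂ × DIC = 0.02891 × 2.24 = 0.06476 mmol/kg
Ksp = 10^(−6.20) = 6.310×10^-7
Ω = [Ca²⁺][CO3²⁻]/Ksp = (10.6×10^-3)(6.476×10^-5) / 6.310×10^-7 = 1.09

Ω = 1.09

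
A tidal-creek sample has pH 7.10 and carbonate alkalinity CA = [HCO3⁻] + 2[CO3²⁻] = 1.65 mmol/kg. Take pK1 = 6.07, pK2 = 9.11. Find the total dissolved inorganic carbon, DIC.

CA = [HCO3⁻] + 2[CO3²⁻] = (α₁ + 2α₂)·DIC
At pH 7.10: [H⁺]/K1 = 10^-1.03 = 0.093325, K2/[H⁺] = 10^-2.01 = 0.0097724
α₁ = 1/(1 + 0.093325 + 0.0097724) = 1/1.1031 = 0.9065; α₂ = α₁·K2/[H⁺] = 0.008859
α₁ + 2α₂ = 0.9243
DIC = CA / (α₁ + 2α₂) = 1.65 / 0.9243 = 1.79 mmol/kg

DIC = 1.79 mmol/kg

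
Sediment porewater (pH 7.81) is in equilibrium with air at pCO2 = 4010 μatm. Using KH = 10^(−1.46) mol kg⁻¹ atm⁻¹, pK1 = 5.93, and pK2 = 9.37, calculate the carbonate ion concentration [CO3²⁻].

[CO2*] = KH · pCO2 = 10^(−1.46) × 4010×10^-6 = 1.390×10^-4 mol/kg
α₀ = 1/(1 + K1/[H⁺] + K1K2/[H⁺]²) = 1/(1 + 10^+1.88 + 10^+0.32) = 0.01267
DIC = [CO2*]/α₀ = 1.390×10^-4 / 0.01267 = 10.98 mmol/kg
[CO3²⁻] = α₂·DIC; α₂ = 0.02646, so [CO3²⁻] = 0.02646 × 10.98 = 0.290 mmol/kg

[CO3²⁻] = 0.290 mmol/kg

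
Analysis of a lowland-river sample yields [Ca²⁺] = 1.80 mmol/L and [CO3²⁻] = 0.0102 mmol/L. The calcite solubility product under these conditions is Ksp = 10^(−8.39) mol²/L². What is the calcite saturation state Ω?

Ksp = 10^(−8.39) = 4.074×10^-9
Ω = [Ca²⁺][CO3²⁻]/Ksp = (1.80×10^-3)(0.0102×10^-3) / 4.074×10^-9 = 4.51

Ω = 4.51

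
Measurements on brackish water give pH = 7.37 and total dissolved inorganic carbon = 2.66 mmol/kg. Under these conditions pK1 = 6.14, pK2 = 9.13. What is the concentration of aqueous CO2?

α₀ = 1 / (1 + K1/[H⁺] + K1K2/[H⁺]²) = 1 / (1 + 10^+1.23 + 10^-0.53)
   = 1 / (1 + 16.982 + 0.29512) = 1/18.278 = 0.05471
[CO2*] = α₀ × DIC = 0.05471 × 2.66 = 0.146 mmol/kg

[CO2*] = 0.146 mmol/kg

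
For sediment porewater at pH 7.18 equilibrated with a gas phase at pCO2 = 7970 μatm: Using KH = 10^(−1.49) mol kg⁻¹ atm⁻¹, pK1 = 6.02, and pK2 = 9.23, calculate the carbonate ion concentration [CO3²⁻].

[CO3²⁻] = 0.0332 mmol/kg

[CO2*] = KH · pCO2 = 10^(−1.49) × 7970×10^-6 = 2.579×10^-4 mol/kg
α₀ = 1/(1 + K1/[H⁺] + K1K2/[H⁺]²) = 1/(1 + 10^+1.16 + 10^-0.89) = 0.06417
DIC = [CO2*]/α₀ = 2.579×10^-4 / 0.06417 = 4.019 mmol/kg
[CO3²⁻] = α₂·DIC; α₂ = 0.008267, so [CO3²⁻] = 0.008267 × 4.019 = 0.0332 mmol/kg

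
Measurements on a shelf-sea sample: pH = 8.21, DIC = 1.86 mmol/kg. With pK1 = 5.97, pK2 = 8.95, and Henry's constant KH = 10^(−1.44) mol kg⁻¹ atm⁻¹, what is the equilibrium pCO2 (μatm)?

pCO2 = 248 μatm

α₀ = 1 / (1 + K1/[H⁺] + K1K2/[H⁺]²) = 1 / (1 + 10^+2.24 + 10^+1.50)
   = 1 / (1 + 173.78 + 31.623) = 1/206.40 = 0.004845
[CO2*] = α₀ × DIC = 0.004845 × 1.86 = 0.009012 mmol/kg = 9.012 μmol/kg
pCO2 = [CO2*]/KH = 9.012×10^-6 / 3.631×10^-2 = 248 μatm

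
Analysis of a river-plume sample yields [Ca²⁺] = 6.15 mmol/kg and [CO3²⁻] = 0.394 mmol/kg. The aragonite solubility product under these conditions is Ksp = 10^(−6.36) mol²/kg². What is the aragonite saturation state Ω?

Ω = 5.55

Ksp = 10^(−6.36) = 4.365×10^-7
Ω = [Ca²⁺][CO3²⁻]/Ksp = (6.15×10^-3)(0.394×10^-3) / 4.365×10^-7 = 5.55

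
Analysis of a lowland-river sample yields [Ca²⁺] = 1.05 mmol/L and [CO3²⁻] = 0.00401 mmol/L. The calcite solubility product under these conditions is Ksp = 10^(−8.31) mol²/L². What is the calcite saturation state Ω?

Ω = 0.860

Ksp = 10^(−8.31) = 4.898×10^-9
Ω = [Ca²⁺][CO3²⁻]/Ksp = (1.05×10^-3)(0.00401×10^-3) / 4.898×10^-9 = 0.860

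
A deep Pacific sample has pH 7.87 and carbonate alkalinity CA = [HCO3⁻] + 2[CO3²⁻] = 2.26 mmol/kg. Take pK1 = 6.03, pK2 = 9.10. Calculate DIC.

CA = [HCO3⁻] + 2[CO3²⁻] = (α₁ + 2α₂)·DIC
At pH 7.87: [H⁺]/K1 = 10^-1.84 = 0.014454, K2/[H⁺] = 10^-1.23 = 0.058884
α₁ = 1/(1 + 0.014454 + 0.058884) = 1/1.0733 = 0.9317; α₂ = α₁·K2/[H⁺] = 0.05486
α₁ + 2α₂ = 1.0414
DIC = CA / (α₁ + 2α₂) = 2.26 / 1.0414 = 2.17 mmol/kg

DIC = 2.17 mmol/kg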